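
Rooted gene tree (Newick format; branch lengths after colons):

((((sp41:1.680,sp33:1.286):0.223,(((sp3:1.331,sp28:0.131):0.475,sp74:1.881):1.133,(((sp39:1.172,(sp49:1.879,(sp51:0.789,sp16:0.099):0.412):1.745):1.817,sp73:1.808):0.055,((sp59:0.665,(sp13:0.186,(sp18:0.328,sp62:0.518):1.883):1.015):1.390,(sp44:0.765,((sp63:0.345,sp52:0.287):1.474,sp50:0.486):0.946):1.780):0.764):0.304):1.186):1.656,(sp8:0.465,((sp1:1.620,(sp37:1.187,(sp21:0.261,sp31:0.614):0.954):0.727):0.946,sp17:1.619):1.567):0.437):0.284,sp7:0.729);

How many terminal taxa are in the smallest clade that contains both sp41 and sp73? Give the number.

18

The MRCA of sp41 and sp73 is the node subtending ((sp41,sp33),(((sp3,sp28),sp74),(((sp39,(sp49,(sp51,sp16))),sp73),((sp59,(sp13,(sp18,sp62))),(sp44,((sp63,sp52),sp50)))))).
That clade contains 18 terminal taxa: sp13, sp16, sp18, sp28, sp3, sp33, sp39, sp41, sp44, sp49, sp50, sp51, sp52, sp59, sp62, sp63, sp73, sp74.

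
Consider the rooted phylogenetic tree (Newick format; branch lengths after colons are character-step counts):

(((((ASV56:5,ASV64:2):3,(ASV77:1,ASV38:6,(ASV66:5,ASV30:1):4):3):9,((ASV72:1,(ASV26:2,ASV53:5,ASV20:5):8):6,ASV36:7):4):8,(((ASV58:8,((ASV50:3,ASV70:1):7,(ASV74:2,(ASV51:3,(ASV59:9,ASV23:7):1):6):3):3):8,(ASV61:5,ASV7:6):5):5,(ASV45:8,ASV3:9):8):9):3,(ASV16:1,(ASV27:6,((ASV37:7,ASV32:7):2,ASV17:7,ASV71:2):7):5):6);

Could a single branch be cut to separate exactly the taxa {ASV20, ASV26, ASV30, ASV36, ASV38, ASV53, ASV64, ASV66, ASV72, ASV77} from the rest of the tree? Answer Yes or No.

No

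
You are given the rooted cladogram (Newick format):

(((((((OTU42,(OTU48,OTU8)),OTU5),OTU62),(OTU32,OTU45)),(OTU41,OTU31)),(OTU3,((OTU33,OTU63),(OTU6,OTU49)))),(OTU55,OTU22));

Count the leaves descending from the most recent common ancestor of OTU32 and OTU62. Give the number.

The MRCA of OTU32 and OTU62 is the node subtending ((((OTU42,(OTU48,OTU8)),OTU5),OTU62),(OTU32,OTU45)).
That clade contains 7 terminal taxa: OTU32, OTU42, OTU45, OTU48, OTU5, OTU62, OTU8.

7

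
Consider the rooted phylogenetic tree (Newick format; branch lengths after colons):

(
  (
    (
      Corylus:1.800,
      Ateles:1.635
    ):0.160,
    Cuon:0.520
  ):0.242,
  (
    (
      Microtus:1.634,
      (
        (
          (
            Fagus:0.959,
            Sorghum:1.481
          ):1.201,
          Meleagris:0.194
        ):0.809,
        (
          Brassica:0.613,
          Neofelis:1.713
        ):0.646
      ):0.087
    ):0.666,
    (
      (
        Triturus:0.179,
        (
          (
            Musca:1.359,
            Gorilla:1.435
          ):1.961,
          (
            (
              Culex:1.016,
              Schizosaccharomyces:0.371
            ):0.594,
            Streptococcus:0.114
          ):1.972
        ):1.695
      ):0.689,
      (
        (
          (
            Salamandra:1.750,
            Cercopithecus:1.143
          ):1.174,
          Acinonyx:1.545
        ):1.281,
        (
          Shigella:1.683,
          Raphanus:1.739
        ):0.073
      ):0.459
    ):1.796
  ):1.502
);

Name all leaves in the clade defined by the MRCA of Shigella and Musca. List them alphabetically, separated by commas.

Acinonyx, Cercopithecus, Culex, Gorilla, Musca, Raphanus, Salamandra, Schizosaccharomyces, Shigella, Streptococcus, Triturus

Tracing Shigella: it sits inside (Shigella,Raphanus).
Tracing Musca: it sits inside (Musca,Gorilla).
The smallest clade enclosing both is ((Triturus,((Musca,Gorilla),((Culex,Schizosaccharomyces),Streptococcus))),(((Salamandra,Cercopithecus),Acinonyx),(Shigella,Raphanus))); the answer is its 11 terminal taxa in alphabetical order.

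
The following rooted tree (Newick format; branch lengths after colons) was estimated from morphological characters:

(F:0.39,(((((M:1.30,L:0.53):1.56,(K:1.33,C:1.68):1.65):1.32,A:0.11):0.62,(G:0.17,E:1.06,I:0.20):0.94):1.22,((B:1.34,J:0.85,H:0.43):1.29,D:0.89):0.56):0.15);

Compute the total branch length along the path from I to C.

6.41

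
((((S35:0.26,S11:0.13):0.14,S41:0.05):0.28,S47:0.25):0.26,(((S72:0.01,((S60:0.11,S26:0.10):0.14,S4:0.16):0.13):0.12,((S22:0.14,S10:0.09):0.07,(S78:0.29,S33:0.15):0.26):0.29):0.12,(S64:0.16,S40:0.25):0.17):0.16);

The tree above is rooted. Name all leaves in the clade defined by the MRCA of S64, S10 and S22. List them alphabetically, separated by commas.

S10, S22, S26, S33, S4, S40, S60, S64, S72, S78

Tracing S64: it sits inside (S64,S40).
Tracing S10: it sits inside (S22,S10).
Tracing S22: it sits inside (S22,S10).
The smallest clade enclosing all 3 is (((S72,((S60,S26),S4)),((S22,S10),(S78,S33))),(S64,S40)); the answer is its 10 terminal taxa in alphabetical order.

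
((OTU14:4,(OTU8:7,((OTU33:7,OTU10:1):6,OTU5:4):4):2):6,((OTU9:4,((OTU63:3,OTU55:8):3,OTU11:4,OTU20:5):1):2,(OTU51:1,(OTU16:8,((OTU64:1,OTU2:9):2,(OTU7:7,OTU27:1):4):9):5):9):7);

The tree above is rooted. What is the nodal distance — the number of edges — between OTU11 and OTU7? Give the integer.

The MRCA of OTU11 and OTU7 is the node subtending ((OTU9,((OTU63,OTU55),OTU11,OTU20)),(OTU51,(OTU16,((OTU64,OTU2),(OTU7,OTU27))))).
From OTU11 up to that node: 3 branches. From OTU7 up to the same node: 5 branches. Total: 3 + 5 = 8.

8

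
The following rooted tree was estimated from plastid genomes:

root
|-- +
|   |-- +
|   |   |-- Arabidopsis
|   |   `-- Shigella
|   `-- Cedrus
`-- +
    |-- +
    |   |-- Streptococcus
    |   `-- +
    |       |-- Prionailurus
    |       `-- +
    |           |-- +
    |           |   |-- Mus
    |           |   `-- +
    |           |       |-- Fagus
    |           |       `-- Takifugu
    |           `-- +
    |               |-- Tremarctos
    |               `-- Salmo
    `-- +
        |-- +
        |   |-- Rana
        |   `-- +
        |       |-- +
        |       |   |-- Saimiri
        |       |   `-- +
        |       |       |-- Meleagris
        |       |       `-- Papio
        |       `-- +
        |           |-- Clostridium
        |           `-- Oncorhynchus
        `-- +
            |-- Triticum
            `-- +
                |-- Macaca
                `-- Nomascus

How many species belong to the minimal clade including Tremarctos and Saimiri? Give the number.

The MRCA of Tremarctos and Saimiri is the node subtending ((Streptococcus,(Prionailurus,((Mus,(Fagus,Takifugu)),(Tremarctos,Salmo)))),((Rana,((Saimiri,(Meleagris,Papio)),(Clostridium,Oncorhynchus))),(Triticum,(Macaca,Nomascus)))).
That clade contains 16 terminal taxa: Clostridium, Fagus, Macaca, Meleagris, Mus, Nomascus, Oncorhynchus, Papio, Prionailurus, Rana, Saimiri, Salmo, Streptococcus, Takifugu, Tremarctos, Triticum.

16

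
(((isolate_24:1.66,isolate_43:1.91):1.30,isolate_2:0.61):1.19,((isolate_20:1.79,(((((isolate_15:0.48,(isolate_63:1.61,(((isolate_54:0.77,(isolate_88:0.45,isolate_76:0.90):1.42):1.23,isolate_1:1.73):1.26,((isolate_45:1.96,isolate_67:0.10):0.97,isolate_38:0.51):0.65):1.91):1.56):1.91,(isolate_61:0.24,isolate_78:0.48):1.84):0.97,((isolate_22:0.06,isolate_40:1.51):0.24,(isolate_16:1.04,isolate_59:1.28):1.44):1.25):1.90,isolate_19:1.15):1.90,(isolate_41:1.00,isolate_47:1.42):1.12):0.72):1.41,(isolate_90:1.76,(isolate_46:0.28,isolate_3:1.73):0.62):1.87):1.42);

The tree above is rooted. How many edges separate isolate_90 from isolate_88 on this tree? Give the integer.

14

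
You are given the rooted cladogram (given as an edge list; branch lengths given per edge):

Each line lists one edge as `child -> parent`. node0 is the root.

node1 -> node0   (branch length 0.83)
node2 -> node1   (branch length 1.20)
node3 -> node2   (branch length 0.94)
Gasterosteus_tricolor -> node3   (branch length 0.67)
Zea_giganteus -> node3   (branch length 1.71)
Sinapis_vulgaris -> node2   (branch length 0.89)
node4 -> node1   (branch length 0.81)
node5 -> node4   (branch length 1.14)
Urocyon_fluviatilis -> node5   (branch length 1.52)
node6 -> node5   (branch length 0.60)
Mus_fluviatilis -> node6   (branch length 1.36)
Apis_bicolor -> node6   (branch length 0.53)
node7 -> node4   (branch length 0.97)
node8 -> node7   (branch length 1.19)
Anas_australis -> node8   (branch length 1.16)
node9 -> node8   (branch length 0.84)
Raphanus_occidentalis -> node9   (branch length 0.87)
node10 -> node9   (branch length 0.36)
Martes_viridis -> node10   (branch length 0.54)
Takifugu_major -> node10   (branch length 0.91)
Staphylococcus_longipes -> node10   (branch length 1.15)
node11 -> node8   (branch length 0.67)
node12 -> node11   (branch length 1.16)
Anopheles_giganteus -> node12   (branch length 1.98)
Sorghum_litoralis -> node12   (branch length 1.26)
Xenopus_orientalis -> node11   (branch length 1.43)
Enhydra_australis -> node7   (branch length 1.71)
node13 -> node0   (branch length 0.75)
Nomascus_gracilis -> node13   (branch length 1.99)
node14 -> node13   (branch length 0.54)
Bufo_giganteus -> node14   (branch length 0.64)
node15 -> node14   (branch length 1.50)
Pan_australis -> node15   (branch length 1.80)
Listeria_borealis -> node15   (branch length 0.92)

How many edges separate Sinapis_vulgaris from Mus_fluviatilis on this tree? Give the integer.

The MRCA of Sinapis_vulgaris and Mus_fluviatilis is the node subtending (((Gasterosteus_tricolor,Zea_giganteus),Sinapis_vulgaris),((Urocyon_fluviatilis,(Mus_fluviatilis,Apis_bicolor)),((Anas_australis,(Raphanus_occidentalis,(Martes_viridis,Takifugu_major,Staphylococcus_longipes)),((Anopheles_giganteus,Sorghum_litoralis),Xenopus_orientalis)),Enhydra_australis))).
From Sinapis_vulgaris up to that node: 2 branches. From Mus_fluviatilis up to the same node: 4 branches. Total: 2 + 4 = 6.

6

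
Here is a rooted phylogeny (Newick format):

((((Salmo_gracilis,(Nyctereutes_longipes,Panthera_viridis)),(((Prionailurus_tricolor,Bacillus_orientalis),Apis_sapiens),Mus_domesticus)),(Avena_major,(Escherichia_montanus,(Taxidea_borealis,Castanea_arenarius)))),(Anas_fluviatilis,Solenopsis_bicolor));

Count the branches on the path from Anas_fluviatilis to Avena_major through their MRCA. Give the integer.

The MRCA of Anas_fluviatilis and Avena_major is the root of the tree.
From Anas_fluviatilis up to that node: 2 branches. From Avena_major up to the same node: 3 branches. Total: 2 + 3 = 5.

5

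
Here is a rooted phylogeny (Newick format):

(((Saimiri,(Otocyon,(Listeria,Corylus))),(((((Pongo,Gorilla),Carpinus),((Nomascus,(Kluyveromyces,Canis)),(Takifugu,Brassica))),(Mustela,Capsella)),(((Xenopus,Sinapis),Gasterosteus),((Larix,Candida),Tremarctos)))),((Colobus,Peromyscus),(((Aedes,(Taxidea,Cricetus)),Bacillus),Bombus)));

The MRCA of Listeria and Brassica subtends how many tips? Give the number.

20

The MRCA of Listeria and Brassica is the node subtending ((Saimiri,(Otocyon,(Listeria,Corylus))),(((((Pongo,Gorilla),Carpinus),((Nomascus,(Kluyveromyces,Canis)),(Takifugu,Brassica))),(Mustela,Capsella)),(((Xenopus,Sinapis),Gasterosteus),((Larix,Candida),Tremarctos)))).
That clade contains 20 terminal taxa: Brassica, Candida, Canis, Capsella, Carpinus, Corylus, Gasterosteus, Gorilla, Kluyveromyces, Larix, Listeria, Mustela, Nomascus, Otocyon, Pongo, Saimiri, Sinapis, Takifugu, Tremarctos, Xenopus.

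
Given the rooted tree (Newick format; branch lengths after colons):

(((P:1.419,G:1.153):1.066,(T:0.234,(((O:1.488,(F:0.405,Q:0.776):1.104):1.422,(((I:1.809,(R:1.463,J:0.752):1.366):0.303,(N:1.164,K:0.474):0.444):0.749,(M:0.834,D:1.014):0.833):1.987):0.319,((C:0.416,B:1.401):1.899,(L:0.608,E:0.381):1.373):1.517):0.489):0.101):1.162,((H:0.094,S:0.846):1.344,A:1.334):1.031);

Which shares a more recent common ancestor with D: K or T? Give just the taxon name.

The MRCA of D and K subtends (((I,(R,J)),(N,K)),(M,D)) (7 taxa).
The MRCA of D and T subtends (T,(((O,(F,Q)),(((I,(R,J)),(N,K)),(M,D))),((C,B),(L,E)))) (15 taxa).
The first is nested inside the second, so D shares a more recent common ancestor with K.

K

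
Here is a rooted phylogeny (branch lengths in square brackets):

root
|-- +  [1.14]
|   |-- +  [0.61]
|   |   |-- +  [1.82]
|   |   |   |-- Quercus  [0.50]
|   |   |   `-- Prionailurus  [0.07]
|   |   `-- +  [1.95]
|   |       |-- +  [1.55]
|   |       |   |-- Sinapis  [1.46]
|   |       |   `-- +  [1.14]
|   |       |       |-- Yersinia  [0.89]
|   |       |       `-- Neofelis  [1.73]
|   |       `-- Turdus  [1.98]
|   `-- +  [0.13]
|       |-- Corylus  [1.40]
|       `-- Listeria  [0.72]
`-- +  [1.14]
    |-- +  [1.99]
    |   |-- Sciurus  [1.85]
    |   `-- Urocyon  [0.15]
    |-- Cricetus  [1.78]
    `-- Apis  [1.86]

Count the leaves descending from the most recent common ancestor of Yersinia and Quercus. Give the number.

6

The MRCA of Yersinia and Quercus is the node subtending ((Quercus,Prionailurus),((Sinapis,(Yersinia,Neofelis)),Turdus)).
That clade contains 6 terminal taxa: Neofelis, Prionailurus, Quercus, Sinapis, Turdus, Yersinia.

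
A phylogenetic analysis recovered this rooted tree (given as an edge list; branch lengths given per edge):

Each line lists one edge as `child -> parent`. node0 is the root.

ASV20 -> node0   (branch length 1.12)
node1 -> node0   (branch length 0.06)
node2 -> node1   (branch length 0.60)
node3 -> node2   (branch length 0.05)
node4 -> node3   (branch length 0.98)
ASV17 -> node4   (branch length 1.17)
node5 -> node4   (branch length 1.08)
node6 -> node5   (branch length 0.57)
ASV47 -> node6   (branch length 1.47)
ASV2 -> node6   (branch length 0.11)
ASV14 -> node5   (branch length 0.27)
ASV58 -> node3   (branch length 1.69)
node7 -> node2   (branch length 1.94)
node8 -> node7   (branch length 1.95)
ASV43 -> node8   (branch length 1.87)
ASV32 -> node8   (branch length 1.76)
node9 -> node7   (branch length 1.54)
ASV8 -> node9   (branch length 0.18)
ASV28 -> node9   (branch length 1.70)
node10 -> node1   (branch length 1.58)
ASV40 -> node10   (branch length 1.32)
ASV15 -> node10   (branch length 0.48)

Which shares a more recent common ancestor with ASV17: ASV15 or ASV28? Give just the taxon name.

ASV28

The MRCA of ASV17 and ASV28 subtends (((ASV17,((ASV47,ASV2),ASV14)),ASV58),((ASV43,ASV32),(ASV8,ASV28))) (9 taxa).
The MRCA of ASV17 and ASV15 subtends ((((ASV17,((ASV47,ASV2),ASV14)),ASV58),((ASV43,ASV32),(ASV8,ASV28))),(ASV40,ASV15)) (11 taxa).
The first is nested inside the second, so ASV17 shares a more recent common ancestor with ASV28.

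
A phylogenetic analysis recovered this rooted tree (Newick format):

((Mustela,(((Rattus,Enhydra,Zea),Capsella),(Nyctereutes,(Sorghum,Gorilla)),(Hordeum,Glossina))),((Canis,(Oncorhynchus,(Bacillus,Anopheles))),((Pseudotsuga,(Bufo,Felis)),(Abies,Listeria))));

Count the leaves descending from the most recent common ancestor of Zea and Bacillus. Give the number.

19

The MRCA of Zea and Bacillus is the root, so the clade is the entire tree.
That clade contains 19 terminal taxa: Abies, Anopheles, Bacillus, Bufo, Canis, Capsella, Enhydra, Felis, Glossina, Gorilla, Hordeum, Listeria, Mustela, Nyctereutes, Oncorhynchus, Pseudotsuga, Rattus, Sorghum, Zea.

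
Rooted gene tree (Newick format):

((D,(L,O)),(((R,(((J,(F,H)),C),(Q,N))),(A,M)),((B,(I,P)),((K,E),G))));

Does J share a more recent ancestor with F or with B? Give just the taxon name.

The MRCA of J and F subtends (J,(F,H)) (3 taxa).
The MRCA of J and B subtends (((R,(((J,(F,H)),C),(Q,N))),(A,M)),((B,(I,P)),((K,E),G))) (15 taxa).
The first is nested inside the second, so J shares a more recent common ancestor with F.

F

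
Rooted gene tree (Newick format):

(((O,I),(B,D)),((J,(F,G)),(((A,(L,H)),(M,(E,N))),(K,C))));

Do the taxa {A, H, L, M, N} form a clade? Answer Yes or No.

No

The MRCA of the listed taxa subtends ((A,(L,H)),(M,(E,N))).
That clade also contains E, which is not in the proposed group, so the group is not monophyletic.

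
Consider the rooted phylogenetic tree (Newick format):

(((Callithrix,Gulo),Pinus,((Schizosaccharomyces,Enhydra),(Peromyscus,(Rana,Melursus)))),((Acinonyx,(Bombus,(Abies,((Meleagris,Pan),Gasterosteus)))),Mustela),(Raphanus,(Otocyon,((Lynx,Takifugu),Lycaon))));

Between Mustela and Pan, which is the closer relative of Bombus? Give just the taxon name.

Pan

The MRCA of Bombus and Pan subtends (Bombus,(Abies,((Meleagris,Pan),Gasterosteus))) (5 taxa).
The MRCA of Bombus and Mustela subtends ((Acinonyx,(Bombus,(Abies,((Meleagris,Pan),Gasterosteus)))),Mustela) (7 taxa).
The first is nested inside the second, so Bombus shares a more recent common ancestor with Pan.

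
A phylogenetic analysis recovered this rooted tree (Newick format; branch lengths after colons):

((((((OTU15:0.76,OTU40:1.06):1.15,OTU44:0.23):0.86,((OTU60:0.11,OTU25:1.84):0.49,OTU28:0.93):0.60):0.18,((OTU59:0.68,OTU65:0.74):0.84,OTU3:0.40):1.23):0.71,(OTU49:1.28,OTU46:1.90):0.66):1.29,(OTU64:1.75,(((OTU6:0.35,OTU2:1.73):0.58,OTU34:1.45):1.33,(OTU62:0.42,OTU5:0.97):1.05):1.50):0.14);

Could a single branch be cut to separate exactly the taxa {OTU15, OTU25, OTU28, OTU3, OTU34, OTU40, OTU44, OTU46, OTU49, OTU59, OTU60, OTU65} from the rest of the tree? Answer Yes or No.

No

The MRCA of the listed taxa is the root, so the smallest clade containing them is the whole tree.
That clade also contains OTU2, OTU5, OTU6, OTU62, OTU64, which are not in the proposed group, so the group is not monophyletic.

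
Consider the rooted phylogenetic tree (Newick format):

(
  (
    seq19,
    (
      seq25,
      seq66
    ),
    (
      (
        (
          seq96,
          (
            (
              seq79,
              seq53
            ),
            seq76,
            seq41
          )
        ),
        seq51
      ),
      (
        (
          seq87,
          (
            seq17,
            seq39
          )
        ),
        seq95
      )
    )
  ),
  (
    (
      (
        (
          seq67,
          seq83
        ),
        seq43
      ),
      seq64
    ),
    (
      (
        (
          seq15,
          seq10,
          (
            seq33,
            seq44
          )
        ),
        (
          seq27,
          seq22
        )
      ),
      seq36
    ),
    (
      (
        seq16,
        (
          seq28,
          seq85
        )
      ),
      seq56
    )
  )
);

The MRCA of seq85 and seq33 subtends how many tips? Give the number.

15

The MRCA of seq85 and seq33 is the node subtending ((((seq67,seq83),seq43),seq64),(((seq15,seq10,(seq33,seq44)),(seq27,seq22)),seq36),((seq16,(seq28,seq85)),seq56)).
That clade contains 15 terminal taxa: seq10, seq15, seq16, seq22, seq27, seq28, seq33, seq36, seq43, seq44, seq56, seq64, seq67, seq83, seq85.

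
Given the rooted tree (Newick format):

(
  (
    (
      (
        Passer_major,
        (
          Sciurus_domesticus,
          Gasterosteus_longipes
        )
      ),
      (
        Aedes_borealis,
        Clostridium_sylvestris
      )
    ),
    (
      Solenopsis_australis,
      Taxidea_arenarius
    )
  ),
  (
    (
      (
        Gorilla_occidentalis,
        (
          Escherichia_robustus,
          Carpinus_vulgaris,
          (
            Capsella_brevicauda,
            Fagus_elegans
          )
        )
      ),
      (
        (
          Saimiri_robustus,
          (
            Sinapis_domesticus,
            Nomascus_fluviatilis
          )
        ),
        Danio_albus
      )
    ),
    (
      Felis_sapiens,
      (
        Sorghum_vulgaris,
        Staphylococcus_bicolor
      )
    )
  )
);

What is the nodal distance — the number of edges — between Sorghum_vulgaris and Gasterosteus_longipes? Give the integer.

The MRCA of Sorghum_vulgaris and Gasterosteus_longipes is the root of the tree.
From Sorghum_vulgaris up to that node: 4 branches. From Gasterosteus_longipes up to the same node: 5 branches. Total: 4 + 5 = 9.

9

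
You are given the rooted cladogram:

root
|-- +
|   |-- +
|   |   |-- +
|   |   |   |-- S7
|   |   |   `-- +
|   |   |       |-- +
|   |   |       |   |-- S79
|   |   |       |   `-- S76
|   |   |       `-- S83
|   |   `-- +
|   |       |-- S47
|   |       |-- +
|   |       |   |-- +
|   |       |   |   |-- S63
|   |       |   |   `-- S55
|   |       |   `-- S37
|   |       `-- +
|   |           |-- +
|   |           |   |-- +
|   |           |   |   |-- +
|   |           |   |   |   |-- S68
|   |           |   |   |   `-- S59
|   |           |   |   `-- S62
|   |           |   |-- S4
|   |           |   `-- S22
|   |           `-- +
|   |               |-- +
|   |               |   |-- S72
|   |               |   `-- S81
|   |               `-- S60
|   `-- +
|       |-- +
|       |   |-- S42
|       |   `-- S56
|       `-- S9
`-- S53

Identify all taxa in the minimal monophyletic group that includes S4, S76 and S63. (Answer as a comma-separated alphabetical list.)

Tracing S4: it sits inside (((S68,S59),S62),S4,S22).
Tracing S76: it sits inside (S79,S76).
Tracing S63: it sits inside (S63,S55).
The smallest clade enclosing all 3 is ((S7,((S79,S76),S83)),(S47,((S63,S55),S37),((((S68,S59),S62),S4,S22),((S72,S81),S60)))); the answer is its 16 terminal taxa in alphabetical order.

S22, S37, S4, S47, S55, S59, S60, S62, S63, S68, S7, S72, S76, S79, S81, S83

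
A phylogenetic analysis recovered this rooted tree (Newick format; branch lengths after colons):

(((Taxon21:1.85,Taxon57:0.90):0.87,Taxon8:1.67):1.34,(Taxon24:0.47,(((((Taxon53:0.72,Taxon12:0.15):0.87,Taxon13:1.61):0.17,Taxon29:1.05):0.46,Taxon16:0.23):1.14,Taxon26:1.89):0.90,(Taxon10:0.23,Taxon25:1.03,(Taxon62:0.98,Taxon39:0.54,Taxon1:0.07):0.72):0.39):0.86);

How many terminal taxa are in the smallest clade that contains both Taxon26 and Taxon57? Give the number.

The MRCA of Taxon26 and Taxon57 is the root, so the clade is the entire tree.
That clade contains 15 terminal taxa: Taxon1, Taxon10, Taxon12, Taxon13, Taxon16, Taxon21, Taxon24, Taxon25, Taxon26, Taxon29, Taxon39, Taxon53, Taxon57, Taxon62, Taxon8.

15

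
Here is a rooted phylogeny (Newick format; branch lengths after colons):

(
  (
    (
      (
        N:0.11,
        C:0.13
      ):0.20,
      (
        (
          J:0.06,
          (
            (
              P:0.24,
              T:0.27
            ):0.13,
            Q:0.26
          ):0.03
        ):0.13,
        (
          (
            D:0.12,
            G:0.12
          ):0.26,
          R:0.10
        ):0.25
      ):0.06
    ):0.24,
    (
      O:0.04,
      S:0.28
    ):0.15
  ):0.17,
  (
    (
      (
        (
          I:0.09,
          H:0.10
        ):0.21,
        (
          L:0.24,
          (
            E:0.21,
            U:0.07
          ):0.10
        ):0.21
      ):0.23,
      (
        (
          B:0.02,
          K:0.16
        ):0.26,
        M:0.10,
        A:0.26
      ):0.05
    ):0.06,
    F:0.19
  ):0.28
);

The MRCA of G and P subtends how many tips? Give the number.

The MRCA of G and P is the node subtending ((J,((P,T),Q)),((D,G),R)).
That clade contains 7 terminal taxa: D, G, J, P, Q, R, T.

7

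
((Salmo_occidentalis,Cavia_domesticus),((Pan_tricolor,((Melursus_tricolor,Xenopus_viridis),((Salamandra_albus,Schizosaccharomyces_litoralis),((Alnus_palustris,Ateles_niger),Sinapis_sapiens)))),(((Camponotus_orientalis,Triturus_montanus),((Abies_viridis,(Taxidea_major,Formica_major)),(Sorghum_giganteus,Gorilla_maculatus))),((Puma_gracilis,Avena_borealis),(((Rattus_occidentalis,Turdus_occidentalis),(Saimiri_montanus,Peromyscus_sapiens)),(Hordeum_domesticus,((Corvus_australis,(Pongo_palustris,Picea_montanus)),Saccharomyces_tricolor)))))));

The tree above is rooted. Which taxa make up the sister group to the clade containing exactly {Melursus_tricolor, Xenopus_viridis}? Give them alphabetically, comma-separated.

The clade containing exactly {Melursus_tricolor, Xenopus_viridis} attaches to the tree at the node subtending ((Melursus_tricolor,Xenopus_viridis),((Salamandra_albus,Schizosaccharomyces_litoralis),((Alnus_palustris,Ateles_niger),Sinapis_sapiens))).
The other lineage descending from that same node — the sister group — is ((Salamandra_albus,Schizosaccharomyces_litoralis),((Alnus_palustris,Ateles_niger),Sinapis_sapiens)); its 5 tips in alphabetical order are the answer.

Alnus_palustris, Ateles_niger, Salamandra_albus, Schizosaccharomyces_litoralis, Sinapis_sapiens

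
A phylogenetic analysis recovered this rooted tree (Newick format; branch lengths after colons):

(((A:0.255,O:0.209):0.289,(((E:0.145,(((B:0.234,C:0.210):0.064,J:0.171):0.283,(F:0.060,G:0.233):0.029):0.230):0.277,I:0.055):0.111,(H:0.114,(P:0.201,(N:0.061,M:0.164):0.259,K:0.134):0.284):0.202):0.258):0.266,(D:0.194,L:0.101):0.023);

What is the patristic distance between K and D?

1.361

The path runs K → … → MRCA → … → D; the MRCA is the root of the tree.
Branch lengths along that path: 0.134 + 0.284 + 0.202 + 0.258 + 0.266 + 0.023 + 0.194 = 1.361.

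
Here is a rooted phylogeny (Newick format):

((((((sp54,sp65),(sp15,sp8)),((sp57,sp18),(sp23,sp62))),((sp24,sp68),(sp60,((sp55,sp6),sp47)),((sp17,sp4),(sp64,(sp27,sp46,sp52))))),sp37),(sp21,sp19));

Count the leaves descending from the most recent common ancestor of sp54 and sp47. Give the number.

The MRCA of sp54 and sp47 is the node subtending ((((sp54,sp65),(sp15,sp8)),((sp57,sp18),(sp23,sp62))),((sp24,sp68),(sp60,((sp55,sp6),sp47)),((sp17,sp4),(sp64,(sp27,sp46,sp52))))).
That clade contains 20 terminal taxa: sp15, sp17, sp18, sp23, sp24, sp27, sp4, sp46, sp47, sp52, sp54, sp55, sp57, sp6, sp60, sp62, sp64, sp65, sp68, sp8.

20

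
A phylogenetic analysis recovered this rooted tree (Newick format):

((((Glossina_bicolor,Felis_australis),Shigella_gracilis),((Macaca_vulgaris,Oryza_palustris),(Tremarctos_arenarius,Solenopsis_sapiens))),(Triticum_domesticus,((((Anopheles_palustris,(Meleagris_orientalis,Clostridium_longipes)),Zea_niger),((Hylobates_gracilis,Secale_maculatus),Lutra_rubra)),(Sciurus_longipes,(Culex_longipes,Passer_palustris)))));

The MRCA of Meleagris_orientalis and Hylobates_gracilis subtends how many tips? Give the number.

7

The MRCA of Meleagris_orientalis and Hylobates_gracilis is the node subtending (((Anopheles_palustris,(Meleagris_orientalis,Clostridium_longipes)),Zea_niger),((Hylobates_gracilis,Secale_maculatus),Lutra_rubra)).
That clade contains 7 terminal taxa: Anopheles_palustris, Clostridium_longipes, Hylobates_gracilis, Lutra_rubra, Meleagris_orientalis, Secale_maculatus, Zea_niger.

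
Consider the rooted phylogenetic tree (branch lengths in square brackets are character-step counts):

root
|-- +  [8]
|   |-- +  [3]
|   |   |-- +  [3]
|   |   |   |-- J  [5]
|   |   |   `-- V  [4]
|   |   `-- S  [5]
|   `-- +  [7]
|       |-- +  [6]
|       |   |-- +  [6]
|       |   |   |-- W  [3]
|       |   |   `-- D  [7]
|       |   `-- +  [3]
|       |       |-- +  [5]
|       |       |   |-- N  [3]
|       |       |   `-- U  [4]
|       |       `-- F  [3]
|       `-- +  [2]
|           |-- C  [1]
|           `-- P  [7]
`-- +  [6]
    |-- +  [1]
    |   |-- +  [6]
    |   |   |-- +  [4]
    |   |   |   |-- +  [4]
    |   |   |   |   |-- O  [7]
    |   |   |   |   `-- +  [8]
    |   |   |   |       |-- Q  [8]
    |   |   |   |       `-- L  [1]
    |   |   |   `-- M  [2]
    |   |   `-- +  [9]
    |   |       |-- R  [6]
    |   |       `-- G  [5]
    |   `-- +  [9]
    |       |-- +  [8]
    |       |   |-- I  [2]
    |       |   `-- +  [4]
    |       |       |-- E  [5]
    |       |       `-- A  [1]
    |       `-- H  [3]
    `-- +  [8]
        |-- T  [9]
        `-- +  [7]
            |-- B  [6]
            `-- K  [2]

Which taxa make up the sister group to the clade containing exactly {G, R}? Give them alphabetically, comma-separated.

L, M, O, Q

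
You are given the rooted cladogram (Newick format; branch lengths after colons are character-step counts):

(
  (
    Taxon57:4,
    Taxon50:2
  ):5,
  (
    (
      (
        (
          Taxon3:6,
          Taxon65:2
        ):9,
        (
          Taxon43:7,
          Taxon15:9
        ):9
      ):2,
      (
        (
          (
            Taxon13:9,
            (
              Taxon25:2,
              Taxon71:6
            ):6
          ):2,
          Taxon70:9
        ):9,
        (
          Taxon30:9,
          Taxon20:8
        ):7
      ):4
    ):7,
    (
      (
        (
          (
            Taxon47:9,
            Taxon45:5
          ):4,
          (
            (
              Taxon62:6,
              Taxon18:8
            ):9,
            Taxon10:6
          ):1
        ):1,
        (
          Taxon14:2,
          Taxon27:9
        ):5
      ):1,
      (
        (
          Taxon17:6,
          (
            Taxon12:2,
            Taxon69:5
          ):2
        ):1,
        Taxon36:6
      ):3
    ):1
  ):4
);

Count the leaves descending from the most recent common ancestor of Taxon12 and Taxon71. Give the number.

21

The MRCA of Taxon12 and Taxon71 is the node subtending ((((Taxon3,Taxon65),(Taxon43,Taxon15)),(((Taxon13,(Taxon25,Taxon71)),Taxon70),(Taxon30,Taxon20))),((((Taxon47,Taxon45),((Taxon62,Taxon18),Taxon10)),(Taxon14,Taxon27)),((Taxon17,(Taxon12,Taxon69)),Taxon36))).
That clade contains 21 terminal taxa: Taxon10, Taxon12, Taxon13, Taxon14, Taxon15, Taxon17, Taxon18, Taxon20, Taxon25, Taxon27, Taxon3, Taxon30, Taxon36, Taxon43, Taxon45, Taxon47, Taxon62, Taxon65, Taxon69, Taxon70, Taxon71.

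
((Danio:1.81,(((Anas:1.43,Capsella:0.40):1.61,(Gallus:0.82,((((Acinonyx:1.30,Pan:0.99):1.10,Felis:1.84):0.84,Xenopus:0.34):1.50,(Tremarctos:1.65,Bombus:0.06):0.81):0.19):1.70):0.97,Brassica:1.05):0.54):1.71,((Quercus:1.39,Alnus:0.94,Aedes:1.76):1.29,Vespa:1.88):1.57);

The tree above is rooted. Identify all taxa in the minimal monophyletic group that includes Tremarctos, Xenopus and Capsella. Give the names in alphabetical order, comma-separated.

Acinonyx, Anas, Bombus, Capsella, Felis, Gallus, Pan, Tremarctos, Xenopus

Tracing Tremarctos: it sits inside (Tremarctos,Bombus).
Tracing Xenopus: it sits inside (((Acinonyx,Pan),Felis),Xenopus).
Tracing Capsella: it sits inside (Anas,Capsella).
The smallest clade enclosing all 3 is ((Anas,Capsella),(Gallus,((((Acinonyx,Pan),Felis),Xenopus),(Tremarctos,Bombus)))); the answer is its 9 terminal taxa in alphabetical order.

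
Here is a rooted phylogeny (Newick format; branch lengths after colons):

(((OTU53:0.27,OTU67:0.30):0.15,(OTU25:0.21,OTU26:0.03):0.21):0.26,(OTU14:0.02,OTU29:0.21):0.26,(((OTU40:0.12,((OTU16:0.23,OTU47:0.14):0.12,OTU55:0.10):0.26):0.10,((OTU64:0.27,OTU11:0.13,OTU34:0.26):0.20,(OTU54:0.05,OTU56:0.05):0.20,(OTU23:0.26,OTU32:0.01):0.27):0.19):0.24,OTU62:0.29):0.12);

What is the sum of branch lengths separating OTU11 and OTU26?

The path runs OTU11 → … → MRCA → … → OTU26; the MRCA is the root of the tree.
Branch lengths along that path: 0.13 + 0.20 + 0.19 + 0.24 + 0.12 + 0.26 + 0.21 + 0.03 = 1.38.

1.38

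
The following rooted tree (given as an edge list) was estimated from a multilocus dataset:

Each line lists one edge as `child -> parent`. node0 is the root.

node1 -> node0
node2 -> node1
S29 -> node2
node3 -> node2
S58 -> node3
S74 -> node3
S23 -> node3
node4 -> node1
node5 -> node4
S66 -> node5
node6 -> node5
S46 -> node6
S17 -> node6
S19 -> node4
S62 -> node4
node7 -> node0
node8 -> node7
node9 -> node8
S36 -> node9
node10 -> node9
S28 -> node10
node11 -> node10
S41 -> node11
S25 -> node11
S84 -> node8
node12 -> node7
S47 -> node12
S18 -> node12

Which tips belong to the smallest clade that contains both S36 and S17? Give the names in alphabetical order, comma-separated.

S17, S18, S19, S23, S25, S28, S29, S36, S41, S46, S47, S58, S62, S66, S74, S84

Tracing S36: it sits inside (S36,(S28,(S41,S25))).
Tracing S17: it sits inside (S46,S17).
The smallest clade enclosing both is the whole tree (their MRCA is the root), so the answer is all 16 tips in alphabetical order.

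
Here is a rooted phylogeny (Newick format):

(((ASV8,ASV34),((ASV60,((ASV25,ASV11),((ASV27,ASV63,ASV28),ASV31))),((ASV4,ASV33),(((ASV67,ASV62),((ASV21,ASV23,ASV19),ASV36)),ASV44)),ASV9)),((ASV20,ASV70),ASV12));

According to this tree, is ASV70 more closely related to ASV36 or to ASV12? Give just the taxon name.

The MRCA of ASV70 and ASV12 subtends ((ASV20,ASV70),ASV12) (3 taxa).
The MRCA of ASV70 and ASV36 is the root, subtending the entire tree (22 taxa).
The first is nested inside the second, so ASV70 shares a more recent common ancestor with ASV12.

ASV12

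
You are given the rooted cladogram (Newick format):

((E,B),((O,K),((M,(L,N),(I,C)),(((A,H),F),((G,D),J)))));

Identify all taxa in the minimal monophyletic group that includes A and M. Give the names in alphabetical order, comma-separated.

A, C, D, F, G, H, I, J, L, M, N

Tracing A: it sits inside (A,H).
Tracing M: it sits inside (M,(L,N),(I,C)).
The smallest clade enclosing both is ((M,(L,N),(I,C)),(((A,H),F),((G,D),J))); the answer is its 11 terminal taxa in alphabetical order.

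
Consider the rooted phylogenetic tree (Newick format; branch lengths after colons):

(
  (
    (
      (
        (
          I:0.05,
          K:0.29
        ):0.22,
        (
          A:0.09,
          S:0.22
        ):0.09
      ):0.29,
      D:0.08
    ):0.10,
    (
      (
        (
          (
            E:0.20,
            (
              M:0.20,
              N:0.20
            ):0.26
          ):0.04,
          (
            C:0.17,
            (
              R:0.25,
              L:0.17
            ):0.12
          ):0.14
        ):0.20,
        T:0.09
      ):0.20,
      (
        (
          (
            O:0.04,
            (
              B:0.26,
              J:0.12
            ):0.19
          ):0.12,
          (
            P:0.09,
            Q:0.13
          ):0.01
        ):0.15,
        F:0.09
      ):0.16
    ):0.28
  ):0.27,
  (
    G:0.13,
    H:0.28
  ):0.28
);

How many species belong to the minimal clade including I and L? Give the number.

18

The MRCA of I and L is the node subtending ((((I,K),(A,S)),D),((((E,(M,N)),(C,(R,L))),T),(((O,(B,J)),(P,Q)),F))).
That clade contains 18 terminal taxa: A, B, C, D, E, F, I, J, K, L, M, N, O, P, Q, R, S, T.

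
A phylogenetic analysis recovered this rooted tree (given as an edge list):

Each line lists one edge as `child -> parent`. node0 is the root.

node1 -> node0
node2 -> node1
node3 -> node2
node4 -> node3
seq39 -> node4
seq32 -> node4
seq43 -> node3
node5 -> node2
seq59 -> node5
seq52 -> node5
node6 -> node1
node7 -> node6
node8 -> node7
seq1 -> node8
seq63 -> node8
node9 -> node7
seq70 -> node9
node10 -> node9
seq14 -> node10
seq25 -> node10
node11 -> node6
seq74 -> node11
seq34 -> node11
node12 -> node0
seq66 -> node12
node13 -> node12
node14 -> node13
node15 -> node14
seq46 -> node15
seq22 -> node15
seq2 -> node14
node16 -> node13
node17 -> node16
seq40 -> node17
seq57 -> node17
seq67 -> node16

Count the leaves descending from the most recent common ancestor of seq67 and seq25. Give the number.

19

The MRCA of seq67 and seq25 is the root, so the clade is the entire tree.
That clade contains 19 terminal taxa: seq1, seq14, seq2, seq22, seq25, seq32, seq34, seq39, seq40, seq43, seq46, seq52, seq57, seq59, seq63, seq66, seq67, seq70, seq74.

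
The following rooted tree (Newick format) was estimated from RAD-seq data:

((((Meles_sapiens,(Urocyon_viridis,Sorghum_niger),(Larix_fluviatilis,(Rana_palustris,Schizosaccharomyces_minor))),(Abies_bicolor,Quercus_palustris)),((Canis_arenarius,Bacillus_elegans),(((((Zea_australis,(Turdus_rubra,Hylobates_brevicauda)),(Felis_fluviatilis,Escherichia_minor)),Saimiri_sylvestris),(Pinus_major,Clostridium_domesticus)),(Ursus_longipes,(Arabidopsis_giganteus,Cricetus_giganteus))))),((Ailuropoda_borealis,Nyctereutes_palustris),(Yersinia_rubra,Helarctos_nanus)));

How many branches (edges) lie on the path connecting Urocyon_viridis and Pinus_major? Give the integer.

9

The MRCA of Urocyon_viridis and Pinus_major is the node subtending (((Meles_sapiens,(Urocyon_viridis,Sorghum_niger),(Larix_fluviatilis,(Rana_palustris,Schizosaccharomyces_minor))),(Abies_bicolor,Quercus_palustris)),((Canis_arenarius,Bacillus_elegans),(((((Zea_australis,(Turdus_rubra,Hylobates_brevicauda)),(Felis_fluviatilis,Escherichia_minor)),Saimiri_sylvestris),(Pinus_major,Clostridium_domesticus)),(Ursus_longipes,(Arabidopsis_giganteus,Cricetus_giganteus))))).
From Urocyon_viridis up to that node: 4 branches. From Pinus_major up to the same node: 5 branches. Total: 4 + 5 = 9.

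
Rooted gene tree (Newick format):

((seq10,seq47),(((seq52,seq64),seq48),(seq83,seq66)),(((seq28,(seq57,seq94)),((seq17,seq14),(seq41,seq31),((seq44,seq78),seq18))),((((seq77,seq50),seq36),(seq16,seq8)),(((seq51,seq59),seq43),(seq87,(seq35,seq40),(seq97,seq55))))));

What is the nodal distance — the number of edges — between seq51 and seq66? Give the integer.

The MRCA of seq51 and seq66 is the root of the tree.
From seq51 up to that node: 6 branches. From seq66 up to the same node: 3 branches. Total: 6 + 3 = 9.

9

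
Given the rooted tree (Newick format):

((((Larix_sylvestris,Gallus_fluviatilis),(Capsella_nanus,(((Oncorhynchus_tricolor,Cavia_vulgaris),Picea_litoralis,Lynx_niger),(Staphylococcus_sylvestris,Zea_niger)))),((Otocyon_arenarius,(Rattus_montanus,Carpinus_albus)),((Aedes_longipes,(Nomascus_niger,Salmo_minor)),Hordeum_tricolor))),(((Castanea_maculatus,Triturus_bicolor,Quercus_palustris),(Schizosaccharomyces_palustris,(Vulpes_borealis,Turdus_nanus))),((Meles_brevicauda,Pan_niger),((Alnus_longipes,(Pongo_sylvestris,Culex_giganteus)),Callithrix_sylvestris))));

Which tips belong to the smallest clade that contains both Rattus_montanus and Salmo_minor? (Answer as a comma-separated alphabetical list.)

Aedes_longipes, Carpinus_albus, Hordeum_tricolor, Nomascus_niger, Otocyon_arenarius, Rattus_montanus, Salmo_minor

Tracing Rattus_montanus: it sits inside (Rattus_montanus,Carpinus_albus).
Tracing Salmo_minor: it sits inside (Nomascus_niger,Salmo_minor).
The smallest clade enclosing both is ((Otocyon_arenarius,(Rattus_montanus,Carpinus_albus)),((Aedes_longipes,(Nomascus_niger,Salmo_minor)),Hordeum_tricolor)); the answer is its 7 terminal taxa in alphabetical order.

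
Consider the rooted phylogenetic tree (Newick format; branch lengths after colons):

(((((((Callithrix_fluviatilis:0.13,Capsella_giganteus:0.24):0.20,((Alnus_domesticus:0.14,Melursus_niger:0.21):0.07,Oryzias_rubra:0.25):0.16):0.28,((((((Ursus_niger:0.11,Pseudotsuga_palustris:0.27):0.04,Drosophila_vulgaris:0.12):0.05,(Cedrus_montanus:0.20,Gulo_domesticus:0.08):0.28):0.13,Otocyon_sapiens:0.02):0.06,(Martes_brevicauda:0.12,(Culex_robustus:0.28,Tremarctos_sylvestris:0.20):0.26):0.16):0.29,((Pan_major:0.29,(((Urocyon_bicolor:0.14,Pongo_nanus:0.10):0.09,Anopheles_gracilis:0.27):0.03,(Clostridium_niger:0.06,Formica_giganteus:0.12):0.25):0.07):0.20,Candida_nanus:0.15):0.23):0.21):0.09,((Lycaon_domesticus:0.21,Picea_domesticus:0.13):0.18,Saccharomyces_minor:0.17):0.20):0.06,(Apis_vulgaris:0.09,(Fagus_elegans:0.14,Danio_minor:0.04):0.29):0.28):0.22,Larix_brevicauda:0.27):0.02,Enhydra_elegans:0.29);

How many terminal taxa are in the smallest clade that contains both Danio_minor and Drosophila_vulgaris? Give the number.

The MRCA of Danio_minor and Drosophila_vulgaris is the node subtending (((((Callithrix_fluviatilis,Capsella_giganteus),((Alnus_domesticus,Melursus_niger),Oryzias_rubra)),((((((Ursus_niger,Pseudotsuga_palustris),Drosophila_vulgaris),(Cedrus_montanus,Gulo_domesticus)),Otocyon_sapiens),(Martes_brevicauda,(Culex_robustus,Tremarctos_sylvestris))),((Pan_major,(((Urocyon_bicolor,Pongo_nanus),Anopheles_gracilis),(Clostridium_niger,Formica_giganteus))),Candida_nanus))),((Lycaon_domesticus,Picea_domesticus),Saccharomyces_minor)),(Apis_vulgaris,(Fagus_elegans,Danio_minor))).
That clade contains 27 terminal taxa: Alnus_domesticus, Anopheles_gracilis, Apis_vulgaris, Callithrix_fluviatilis, Candida_nanus, Capsella_giganteus, Cedrus_montanus, Clostridium_niger, Culex_robustus, Danio_minor, Drosophila_vulgaris, Fagus_elegans, Formica_giganteus, Gulo_domesticus, Lycaon_domesticus, Martes_brevicauda, Melursus_niger, Oryzias_rubra, Otocyon_sapiens, Pan_major, Picea_domesticus, Pongo_nanus, Pseudotsuga_palustris, Saccharomyces_minor, Tremarctos_sylvestris, Urocyon_bicolor, Ursus_niger.

27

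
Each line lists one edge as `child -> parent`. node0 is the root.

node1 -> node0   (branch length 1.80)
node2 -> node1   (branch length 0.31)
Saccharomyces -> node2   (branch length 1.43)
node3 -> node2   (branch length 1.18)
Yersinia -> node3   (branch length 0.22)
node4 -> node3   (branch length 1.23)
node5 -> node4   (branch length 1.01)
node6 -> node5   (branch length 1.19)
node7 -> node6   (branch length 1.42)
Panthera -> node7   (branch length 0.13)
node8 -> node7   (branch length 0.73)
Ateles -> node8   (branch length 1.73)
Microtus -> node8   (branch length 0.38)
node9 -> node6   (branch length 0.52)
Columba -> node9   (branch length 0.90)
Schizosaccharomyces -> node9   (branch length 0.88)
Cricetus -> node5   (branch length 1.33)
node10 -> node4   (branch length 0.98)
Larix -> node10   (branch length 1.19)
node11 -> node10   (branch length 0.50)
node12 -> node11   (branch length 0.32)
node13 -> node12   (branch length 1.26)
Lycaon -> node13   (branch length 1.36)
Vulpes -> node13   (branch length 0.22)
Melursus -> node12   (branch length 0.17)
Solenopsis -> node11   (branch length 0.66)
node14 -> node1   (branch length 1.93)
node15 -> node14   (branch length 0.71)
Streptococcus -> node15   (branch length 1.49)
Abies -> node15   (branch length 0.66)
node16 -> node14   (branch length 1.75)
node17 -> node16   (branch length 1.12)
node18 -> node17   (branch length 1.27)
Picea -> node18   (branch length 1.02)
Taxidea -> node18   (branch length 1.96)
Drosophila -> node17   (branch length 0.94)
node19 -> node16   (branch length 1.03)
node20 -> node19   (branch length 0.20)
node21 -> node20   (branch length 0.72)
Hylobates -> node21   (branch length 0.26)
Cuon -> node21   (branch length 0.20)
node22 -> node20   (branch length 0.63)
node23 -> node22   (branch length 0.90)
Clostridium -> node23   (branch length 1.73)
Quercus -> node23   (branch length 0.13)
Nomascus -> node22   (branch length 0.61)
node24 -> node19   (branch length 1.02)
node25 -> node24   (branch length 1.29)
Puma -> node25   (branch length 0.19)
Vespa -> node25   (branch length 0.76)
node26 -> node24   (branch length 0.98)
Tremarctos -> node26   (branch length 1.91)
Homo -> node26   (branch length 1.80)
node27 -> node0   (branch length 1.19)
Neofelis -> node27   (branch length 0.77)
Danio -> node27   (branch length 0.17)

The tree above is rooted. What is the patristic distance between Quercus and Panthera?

The path runs Quercus → … → MRCA → … → Panthera; the MRCA is the node subtending ((Saccharomyces,(Yersinia,((((Panthera,(Ateles,Microtus)),(Columba,Schizosaccharomyces)),Cricetus),(Larix,(((Lycaon,Vulpes),Melursus),Solenopsis))))),((Streptococcus,Abies),(((Picea,Taxidea),Drosophila),(((Hylobates,Cuon),((Clostridium,Quercus),Nomascus)),((Puma,Vespa),(Tremarctos,Homo)))))).
Branch lengths along that path: 0.13 + 0.90 + 0.63 + 0.20 + 1.03 + 1.75 + 1.93 + 0.31 + 1.18 + 1.23 + 1.01 + 1.19 + 1.42 + 0.13 = 13.04.

13.04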